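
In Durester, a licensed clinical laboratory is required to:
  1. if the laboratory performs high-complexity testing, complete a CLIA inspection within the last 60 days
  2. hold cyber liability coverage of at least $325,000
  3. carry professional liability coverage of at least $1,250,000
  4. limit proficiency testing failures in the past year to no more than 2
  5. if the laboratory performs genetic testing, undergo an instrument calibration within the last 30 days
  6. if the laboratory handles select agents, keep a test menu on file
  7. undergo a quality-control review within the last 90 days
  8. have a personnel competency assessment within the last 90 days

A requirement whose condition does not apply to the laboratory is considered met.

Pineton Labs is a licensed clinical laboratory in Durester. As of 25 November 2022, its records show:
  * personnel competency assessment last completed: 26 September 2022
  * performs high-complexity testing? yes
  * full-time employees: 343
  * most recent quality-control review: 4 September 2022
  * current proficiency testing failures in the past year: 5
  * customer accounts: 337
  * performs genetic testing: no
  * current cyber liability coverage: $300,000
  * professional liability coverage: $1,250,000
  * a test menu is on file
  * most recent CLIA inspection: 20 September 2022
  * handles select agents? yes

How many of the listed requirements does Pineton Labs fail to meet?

3

1. condition 'performs high-complexity testing' holds; CLIA inspection 66 days ago vs limit 60 → not met
2. cyber liability coverage $300,000 < $325,000 → not met
3. professional liability coverage $1,250,000 ≥ $1,250,000 → met
4. proficiency testing failures in the past year 5 > 2 → not met
5. condition 'performs genetic testing' does not hold → requirement n/a → met
6. condition 'handles select agents' holds; test menu present → met
7. quality-control review 82 days ago vs limit 90 → met
8. personnel competency assessment 60 days ago vs limit 90 → met
Not met: 3 of 8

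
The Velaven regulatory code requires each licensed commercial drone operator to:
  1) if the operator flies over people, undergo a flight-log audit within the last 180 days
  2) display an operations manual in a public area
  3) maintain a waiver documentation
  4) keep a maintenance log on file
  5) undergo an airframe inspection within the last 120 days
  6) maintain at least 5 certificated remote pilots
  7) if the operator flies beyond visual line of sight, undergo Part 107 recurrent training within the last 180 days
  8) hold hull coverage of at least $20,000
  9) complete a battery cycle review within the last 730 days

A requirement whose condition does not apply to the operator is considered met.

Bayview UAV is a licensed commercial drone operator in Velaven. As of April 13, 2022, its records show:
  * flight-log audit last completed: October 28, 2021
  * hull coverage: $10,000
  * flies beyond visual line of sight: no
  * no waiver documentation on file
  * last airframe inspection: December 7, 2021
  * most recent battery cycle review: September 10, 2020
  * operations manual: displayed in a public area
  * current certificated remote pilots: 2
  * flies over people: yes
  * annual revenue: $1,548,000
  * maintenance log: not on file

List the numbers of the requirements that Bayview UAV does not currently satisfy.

1. condition 'flies over people' holds; flight-log audit 167 days ago vs limit 180 → met
2. operations manual present → met
3. waiver documentation absent → not met
4. maintenance log absent → not met
5. airframe inspection 127 days ago vs limit 120 → not met
6. certificated remote pilots 2 < 5 → not met
7. condition 'flies beyond visual line of sight' does not hold → requirement n/a → met
8. hull coverage $10,000 < $20,000 → not met
9. battery cycle review 580 days ago vs limit 730 → met
Not met: 3, 4, 5, 6, 8

3, 4, 5, 6, 8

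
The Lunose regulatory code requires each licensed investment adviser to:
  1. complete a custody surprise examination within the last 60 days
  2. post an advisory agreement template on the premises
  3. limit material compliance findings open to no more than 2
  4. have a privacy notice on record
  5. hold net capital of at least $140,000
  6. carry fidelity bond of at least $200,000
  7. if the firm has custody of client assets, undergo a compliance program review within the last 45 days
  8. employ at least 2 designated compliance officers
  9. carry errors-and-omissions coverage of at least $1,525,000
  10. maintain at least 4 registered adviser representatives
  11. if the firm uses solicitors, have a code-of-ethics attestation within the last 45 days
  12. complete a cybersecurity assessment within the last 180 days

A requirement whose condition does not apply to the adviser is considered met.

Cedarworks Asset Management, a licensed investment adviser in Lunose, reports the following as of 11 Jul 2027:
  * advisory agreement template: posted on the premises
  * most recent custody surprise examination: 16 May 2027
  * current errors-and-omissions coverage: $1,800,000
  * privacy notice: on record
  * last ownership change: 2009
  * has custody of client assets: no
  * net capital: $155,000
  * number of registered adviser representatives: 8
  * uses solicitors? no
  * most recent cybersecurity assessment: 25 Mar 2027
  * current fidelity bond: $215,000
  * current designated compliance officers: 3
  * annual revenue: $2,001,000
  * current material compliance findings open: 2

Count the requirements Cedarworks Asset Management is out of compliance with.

1. custody surprise examination 56 days ago vs limit 60 → met
2. advisory agreement template present → met
3. material compliance findings open 2 ≤ 2 → met
4. privacy notice present → met
5. net capital $155,000 ≥ $140,000 → met
6. fidelity bond $215,000 ≥ $200,000 → met
7. condition 'has custody of client assets' does not hold → requirement n/a → met
8. designated compliance officers 3 ≥ 2 → met
9. errors-and-omissions coverage $1,800,000 ≥ $1,525,000 → met
10. registered adviser representatives 8 ≥ 4 → met
11. condition 'uses solicitors' does not hold → requirement n/a → met
12. cybersecurity assessment 108 days ago vs limit 180 → met
Not met: 0 of 12

0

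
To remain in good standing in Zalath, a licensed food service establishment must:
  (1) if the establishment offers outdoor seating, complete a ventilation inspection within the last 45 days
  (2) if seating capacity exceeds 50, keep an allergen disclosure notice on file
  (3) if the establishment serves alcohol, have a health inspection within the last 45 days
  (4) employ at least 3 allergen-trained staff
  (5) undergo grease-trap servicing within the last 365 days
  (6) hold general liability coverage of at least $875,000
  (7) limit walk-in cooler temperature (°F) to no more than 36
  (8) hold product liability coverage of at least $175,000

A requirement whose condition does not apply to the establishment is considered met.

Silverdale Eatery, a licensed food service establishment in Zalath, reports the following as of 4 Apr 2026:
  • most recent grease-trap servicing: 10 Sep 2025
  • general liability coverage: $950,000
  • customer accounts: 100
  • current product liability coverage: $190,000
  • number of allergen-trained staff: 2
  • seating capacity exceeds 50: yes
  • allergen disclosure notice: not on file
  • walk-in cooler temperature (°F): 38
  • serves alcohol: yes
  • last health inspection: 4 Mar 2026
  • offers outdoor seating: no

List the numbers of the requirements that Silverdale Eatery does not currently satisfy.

1. condition 'offers outdoor seating' does not hold → requirement n/a → met
2. condition 'seating capacity exceeds 50' holds; allergen disclosure notice absent → not met
3. condition 'serves alcohol' holds; health inspection 31 days ago vs limit 45 → met
4. allergen-trained staff 2 < 3 → not met
5. grease-trap servicing 206 days ago vs limit 365 → met
6. general liability coverage $950,000 ≥ $875,000 → met
7. walk-in cooler temperature (°F) 38 > 36 → not met
8. product liability coverage $190,000 ≥ $175,000 → met
Not met: 2, 4, 7

2, 4, 7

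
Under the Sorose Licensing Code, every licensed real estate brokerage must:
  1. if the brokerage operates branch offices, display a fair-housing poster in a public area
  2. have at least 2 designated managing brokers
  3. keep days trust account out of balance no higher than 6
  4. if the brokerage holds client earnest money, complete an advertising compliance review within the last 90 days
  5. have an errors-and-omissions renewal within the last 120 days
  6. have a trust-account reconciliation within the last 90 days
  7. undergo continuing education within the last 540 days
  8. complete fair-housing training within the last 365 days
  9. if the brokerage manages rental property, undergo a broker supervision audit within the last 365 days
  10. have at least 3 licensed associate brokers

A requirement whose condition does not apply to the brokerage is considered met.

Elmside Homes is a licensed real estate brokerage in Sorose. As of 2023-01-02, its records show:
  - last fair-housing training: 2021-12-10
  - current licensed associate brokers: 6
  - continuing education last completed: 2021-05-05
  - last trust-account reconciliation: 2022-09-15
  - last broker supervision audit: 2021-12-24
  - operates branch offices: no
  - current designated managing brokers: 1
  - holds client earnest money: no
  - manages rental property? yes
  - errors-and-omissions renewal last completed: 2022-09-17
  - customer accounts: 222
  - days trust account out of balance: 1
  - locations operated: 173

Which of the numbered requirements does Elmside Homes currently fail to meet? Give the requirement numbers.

2, 6, 7, 8, 9

1. condition 'operates branch offices' does not hold → requirement n/a → met
2. designated managing brokers 1 < 2 → not met
3. days trust account out of balance 1 ≤ 6 → met
4. condition 'holds client earnest money' does not hold → requirement n/a → met
5. errors-and-omissions renewal 107 days ago vs limit 120 → met
6. trust-account reconciliation 109 days ago vs limit 90 → not met
7. continuing education 607 days ago vs limit 540 → not met
8. fair-housing training 388 days ago vs limit 365 → not met
9. condition 'manages rental property' holds; broker supervision audit 374 days ago vs limit 365 → not met
10. licensed associate brokers 6 ≥ 3 → met
Not met: 2, 6, 7, 8, 9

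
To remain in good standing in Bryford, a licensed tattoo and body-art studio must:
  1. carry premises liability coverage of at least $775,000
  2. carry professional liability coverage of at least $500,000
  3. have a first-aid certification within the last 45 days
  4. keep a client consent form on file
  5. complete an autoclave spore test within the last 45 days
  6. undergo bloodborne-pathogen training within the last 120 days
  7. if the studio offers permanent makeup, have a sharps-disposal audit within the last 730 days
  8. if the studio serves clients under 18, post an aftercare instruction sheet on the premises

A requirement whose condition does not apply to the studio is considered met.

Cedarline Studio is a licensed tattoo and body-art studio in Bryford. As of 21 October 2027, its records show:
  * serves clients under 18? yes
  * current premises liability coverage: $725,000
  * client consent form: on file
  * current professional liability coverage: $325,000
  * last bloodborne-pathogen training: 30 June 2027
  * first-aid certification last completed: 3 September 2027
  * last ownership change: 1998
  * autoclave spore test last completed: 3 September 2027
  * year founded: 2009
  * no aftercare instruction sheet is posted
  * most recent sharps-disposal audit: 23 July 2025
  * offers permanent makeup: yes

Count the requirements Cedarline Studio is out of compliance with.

6

1. premises liability coverage $725,000 < $775,000 → not met
2. professional liability coverage $325,000 < $500,000 → not met
3. first-aid certification 48 days ago vs limit 45 → not met
4. client consent form present → met
5. autoclave spore test 48 days ago vs limit 45 → not met
6. bloodborne-pathogen training 113 days ago vs limit 120 → met
7. condition 'offers permanent makeup' holds; sharps-disposal audit 820 days ago vs limit 730 → not met
8. condition 'serves clients under 18' holds; aftercare instruction sheet absent → not met
Not met: 6 of 8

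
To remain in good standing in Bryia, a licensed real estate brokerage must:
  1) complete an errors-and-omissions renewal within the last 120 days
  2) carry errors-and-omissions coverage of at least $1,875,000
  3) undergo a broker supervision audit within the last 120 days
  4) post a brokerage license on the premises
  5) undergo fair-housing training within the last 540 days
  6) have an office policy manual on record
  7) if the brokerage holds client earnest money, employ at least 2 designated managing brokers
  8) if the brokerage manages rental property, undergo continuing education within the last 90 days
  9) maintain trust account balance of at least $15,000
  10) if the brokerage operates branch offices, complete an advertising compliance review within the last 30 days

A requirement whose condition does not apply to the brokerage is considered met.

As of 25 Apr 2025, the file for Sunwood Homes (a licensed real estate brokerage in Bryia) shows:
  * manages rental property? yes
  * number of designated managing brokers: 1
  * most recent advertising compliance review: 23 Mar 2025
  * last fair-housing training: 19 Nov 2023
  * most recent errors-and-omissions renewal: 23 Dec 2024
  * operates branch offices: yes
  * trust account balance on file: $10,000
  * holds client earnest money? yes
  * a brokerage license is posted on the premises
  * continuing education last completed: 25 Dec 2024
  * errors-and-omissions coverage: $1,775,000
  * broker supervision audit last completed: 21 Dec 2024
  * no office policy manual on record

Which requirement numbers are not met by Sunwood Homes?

1. errors-and-omissions renewal 123 days ago vs limit 120 → not met
2. errors-and-omissions coverage $1,775,000 < $1,875,000 → not met
3. broker supervision audit 125 days ago vs limit 120 → not met
4. brokerage license present → met
5. fair-housing training 523 days ago vs limit 540 → met
6. office policy manual absent → not met
7. condition 'holds client earnest money' holds; designated managing brokers 1 < 2 → not met
8. condition 'manages rental property' holds; continuing education 121 days ago vs limit 90 → not met
9. trust account balance $10,000 < $15,000 → not met
10. condition 'operates branch offices' holds; advertising compliance review 33 days ago vs limit 30 → not met
Not met: 1, 2, 3, 6, 7, 8, 9, 10

1, 2, 3, 6, 7, 8, 9, 10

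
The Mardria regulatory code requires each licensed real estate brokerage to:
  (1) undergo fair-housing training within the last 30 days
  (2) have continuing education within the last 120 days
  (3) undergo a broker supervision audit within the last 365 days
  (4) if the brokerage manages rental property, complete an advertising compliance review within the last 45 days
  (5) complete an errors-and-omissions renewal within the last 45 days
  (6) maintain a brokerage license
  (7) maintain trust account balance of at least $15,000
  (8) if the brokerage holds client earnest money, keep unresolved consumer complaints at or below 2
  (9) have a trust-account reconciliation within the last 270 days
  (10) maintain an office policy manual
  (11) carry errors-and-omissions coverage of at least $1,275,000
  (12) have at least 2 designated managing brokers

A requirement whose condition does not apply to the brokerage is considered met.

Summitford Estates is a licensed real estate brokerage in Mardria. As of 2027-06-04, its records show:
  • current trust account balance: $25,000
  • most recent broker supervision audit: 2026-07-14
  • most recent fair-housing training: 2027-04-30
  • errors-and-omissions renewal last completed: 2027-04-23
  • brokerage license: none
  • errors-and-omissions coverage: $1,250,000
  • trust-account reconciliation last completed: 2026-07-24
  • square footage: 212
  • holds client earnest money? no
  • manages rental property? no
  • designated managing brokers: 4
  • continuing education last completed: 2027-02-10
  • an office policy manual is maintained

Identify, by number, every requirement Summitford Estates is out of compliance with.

1. fair-housing training 35 days ago vs limit 30 → not met
2. continuing education 114 days ago vs limit 120 → met
3. broker supervision audit 325 days ago vs limit 365 → met
4. condition 'manages rental property' does not hold → requirement n/a → met
5. errors-and-omissions renewal 42 days ago vs limit 45 → met
6. brokerage license absent → not met
7. trust account balance $25,000 ≥ $15,000 → met
8. condition 'holds client earnest money' does not hold → requirement n/a → met
9. trust-account reconciliation 315 days ago vs limit 270 → not met
10. office policy manual present → met
11. errors-and-omissions coverage $1,250,000 < $1,275,000 → not met
12. designated managing brokers 4 ≥ 2 → met
Not met: 1, 6, 9, 11

1, 6, 9, 11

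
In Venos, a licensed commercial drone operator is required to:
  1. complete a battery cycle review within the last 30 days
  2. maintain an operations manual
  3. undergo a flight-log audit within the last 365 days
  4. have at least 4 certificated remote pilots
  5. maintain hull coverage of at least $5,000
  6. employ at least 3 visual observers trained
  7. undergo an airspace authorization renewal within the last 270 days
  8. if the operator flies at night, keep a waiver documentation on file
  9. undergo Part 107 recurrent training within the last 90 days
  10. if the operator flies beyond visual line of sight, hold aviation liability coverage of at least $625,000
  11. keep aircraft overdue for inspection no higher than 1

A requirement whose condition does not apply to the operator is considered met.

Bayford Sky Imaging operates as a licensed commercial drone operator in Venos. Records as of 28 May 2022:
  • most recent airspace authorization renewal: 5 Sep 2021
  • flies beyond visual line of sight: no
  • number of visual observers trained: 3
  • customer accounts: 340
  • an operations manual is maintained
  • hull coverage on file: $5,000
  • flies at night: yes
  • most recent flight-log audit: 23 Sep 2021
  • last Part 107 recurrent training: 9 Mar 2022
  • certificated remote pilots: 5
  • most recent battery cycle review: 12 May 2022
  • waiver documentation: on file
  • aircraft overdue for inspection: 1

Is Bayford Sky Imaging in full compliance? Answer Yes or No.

1. battery cycle review 16 days ago vs limit 30 → met
2. operations manual present → met
3. flight-log audit 247 days ago vs limit 365 → met
4. certificated remote pilots 5 ≥ 4 → met
5. hull coverage $5,000 ≥ $5,000 → met
6. visual observers trained 3 ≥ 3 → met
7. airspace authorization renewal 265 days ago vs limit 270 → met
8. condition 'flies at night' holds; waiver documentation present → met
9. Part 107 recurrent training 80 days ago vs limit 90 → met
10. condition 'flies beyond visual line of sight' does not hold → requirement n/a → met
11. aircraft overdue for inspection 1 ≤ 1 → met
All met.

Yes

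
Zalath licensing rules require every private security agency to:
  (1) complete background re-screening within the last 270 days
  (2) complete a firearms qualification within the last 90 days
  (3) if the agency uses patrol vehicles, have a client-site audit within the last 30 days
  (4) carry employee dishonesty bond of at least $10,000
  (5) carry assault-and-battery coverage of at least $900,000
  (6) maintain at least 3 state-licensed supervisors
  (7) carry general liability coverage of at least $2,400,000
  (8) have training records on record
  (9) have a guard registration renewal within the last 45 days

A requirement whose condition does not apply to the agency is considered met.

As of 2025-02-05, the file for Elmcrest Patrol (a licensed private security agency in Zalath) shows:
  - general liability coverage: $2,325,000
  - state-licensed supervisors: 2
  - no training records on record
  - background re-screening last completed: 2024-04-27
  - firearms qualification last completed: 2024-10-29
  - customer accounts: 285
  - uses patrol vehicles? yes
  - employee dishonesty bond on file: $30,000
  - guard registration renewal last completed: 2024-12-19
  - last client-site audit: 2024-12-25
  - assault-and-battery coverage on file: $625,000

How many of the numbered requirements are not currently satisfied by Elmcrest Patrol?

1. background re-screening 284 days ago vs limit 270 → not met
2. firearms qualification 99 days ago vs limit 90 → not met
3. condition 'uses patrol vehicles' holds; client-site audit 42 days ago vs limit 30 → not met
4. employee dishonesty bond $30,000 ≥ $10,000 → met
5. assault-and-battery coverage $625,000 < $900,000 → not met
6. state-licensed supervisors 2 < 3 → not met
7. general liability coverage $2,325,000 < $2,400,000 → not met
8. training records absent → not met
9. guard registration renewal 48 days ago vs limit 45 → not met
Not met: 8 of 9

8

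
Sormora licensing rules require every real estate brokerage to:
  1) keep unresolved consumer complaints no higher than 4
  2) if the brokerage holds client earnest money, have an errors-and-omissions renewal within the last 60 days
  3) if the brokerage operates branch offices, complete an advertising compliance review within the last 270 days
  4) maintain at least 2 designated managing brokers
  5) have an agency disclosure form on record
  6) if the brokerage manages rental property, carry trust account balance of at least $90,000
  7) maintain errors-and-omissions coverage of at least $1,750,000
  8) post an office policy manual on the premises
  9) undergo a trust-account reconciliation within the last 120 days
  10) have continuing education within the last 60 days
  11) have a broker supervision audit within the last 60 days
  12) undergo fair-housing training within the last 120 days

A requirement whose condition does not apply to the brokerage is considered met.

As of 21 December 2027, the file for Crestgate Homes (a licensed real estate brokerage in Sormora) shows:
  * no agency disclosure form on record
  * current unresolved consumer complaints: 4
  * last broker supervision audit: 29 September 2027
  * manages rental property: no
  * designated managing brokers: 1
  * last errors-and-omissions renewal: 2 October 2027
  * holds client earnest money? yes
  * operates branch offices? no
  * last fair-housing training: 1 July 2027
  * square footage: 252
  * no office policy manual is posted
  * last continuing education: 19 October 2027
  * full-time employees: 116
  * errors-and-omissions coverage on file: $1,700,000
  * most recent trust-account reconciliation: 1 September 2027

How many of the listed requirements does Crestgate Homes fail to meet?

1. unresolved consumer complaints 4 ≤ 4 → met
2. condition 'holds client earnest money' holds; errors-and-omissions renewal 80 days ago vs limit 60 → not met
3. condition 'operates branch offices' does not hold → requirement n/a → met
4. designated managing brokers 1 < 2 → not met
5. agency disclosure form absent → not met
6. condition 'manages rental property' does not hold → requirement n/a → met
7. errors-and-omissions coverage $1,700,000 < $1,750,000 → not met
8. office policy manual absent → not met
9. trust-account reconciliation 111 days ago vs limit 120 → met
10. continuing education 63 days ago vs limit 60 → not met
11. broker supervision audit 83 days ago vs limit 60 → not met
12. fair-housing training 173 days ago vs limit 120 → not met
Not met: 8 of 12

8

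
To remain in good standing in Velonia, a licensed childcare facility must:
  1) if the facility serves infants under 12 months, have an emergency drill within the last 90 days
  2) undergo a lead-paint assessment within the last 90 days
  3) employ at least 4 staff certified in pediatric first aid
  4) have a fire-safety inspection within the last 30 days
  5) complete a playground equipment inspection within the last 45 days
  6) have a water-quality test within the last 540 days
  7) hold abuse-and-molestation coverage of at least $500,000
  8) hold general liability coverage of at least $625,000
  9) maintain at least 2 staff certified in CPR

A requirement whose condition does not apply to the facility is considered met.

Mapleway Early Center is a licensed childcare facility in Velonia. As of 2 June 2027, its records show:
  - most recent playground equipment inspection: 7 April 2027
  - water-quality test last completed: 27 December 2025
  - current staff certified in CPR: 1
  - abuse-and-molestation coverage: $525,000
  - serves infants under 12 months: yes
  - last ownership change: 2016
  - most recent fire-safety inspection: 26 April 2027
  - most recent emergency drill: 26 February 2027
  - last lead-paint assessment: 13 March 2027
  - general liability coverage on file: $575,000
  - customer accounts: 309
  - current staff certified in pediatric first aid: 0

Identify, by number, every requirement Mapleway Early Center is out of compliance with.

1, 3, 4, 5, 8, 9

1. condition 'serves infants under 12 months' holds; emergency drill 96 days ago vs limit 90 → not met
2. lead-paint assessment 81 days ago vs limit 90 → met
3. staff certified in pediatric first aid 0 < 4 → not met
4. fire-safety inspection 37 days ago vs limit 30 → not met
5. playground equipment inspection 56 days ago vs limit 45 → not met
6. water-quality test 522 days ago vs limit 540 → met
7. abuse-and-molestation coverage $525,000 ≥ $500,000 → met
8. general liability coverage $575,000 < $625,000 → not met
9. staff certified in CPR 1 < 2 → not met
Not met: 1, 3, 4, 5, 8, 9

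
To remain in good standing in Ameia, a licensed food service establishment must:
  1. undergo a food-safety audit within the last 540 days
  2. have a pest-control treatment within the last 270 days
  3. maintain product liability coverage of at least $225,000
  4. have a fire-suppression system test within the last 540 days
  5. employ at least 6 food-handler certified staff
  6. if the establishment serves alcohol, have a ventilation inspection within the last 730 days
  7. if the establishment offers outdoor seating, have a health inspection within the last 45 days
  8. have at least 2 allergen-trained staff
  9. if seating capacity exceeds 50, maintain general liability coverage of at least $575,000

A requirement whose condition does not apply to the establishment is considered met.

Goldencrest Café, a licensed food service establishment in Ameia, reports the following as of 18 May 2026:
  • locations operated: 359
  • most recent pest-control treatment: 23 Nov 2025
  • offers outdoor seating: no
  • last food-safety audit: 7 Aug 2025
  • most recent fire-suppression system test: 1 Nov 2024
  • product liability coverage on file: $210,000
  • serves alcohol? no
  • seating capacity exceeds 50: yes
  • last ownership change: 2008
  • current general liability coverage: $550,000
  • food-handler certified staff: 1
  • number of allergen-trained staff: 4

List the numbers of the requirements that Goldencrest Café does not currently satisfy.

1. food-safety audit 284 days ago vs limit 540 → met
2. pest-control treatment 176 days ago vs limit 270 → met
3. product liability coverage $210,000 < $225,000 → not met
4. fire-suppression system test 563 days ago vs limit 540 → not met
5. food-handler certified staff 1 < 6 → not met
6. condition 'serves alcohol' does not hold → requirement n/a → met
7. condition 'offers outdoor seating' does not hold → requirement n/a → met
8. allergen-trained staff 4 ≥ 2 → met
9. condition 'seating capacity exceeds 50' holds; general liability coverage $550,000 < $575,000 → not met
Not met: 3, 4, 5, 9

3, 4, 5, 9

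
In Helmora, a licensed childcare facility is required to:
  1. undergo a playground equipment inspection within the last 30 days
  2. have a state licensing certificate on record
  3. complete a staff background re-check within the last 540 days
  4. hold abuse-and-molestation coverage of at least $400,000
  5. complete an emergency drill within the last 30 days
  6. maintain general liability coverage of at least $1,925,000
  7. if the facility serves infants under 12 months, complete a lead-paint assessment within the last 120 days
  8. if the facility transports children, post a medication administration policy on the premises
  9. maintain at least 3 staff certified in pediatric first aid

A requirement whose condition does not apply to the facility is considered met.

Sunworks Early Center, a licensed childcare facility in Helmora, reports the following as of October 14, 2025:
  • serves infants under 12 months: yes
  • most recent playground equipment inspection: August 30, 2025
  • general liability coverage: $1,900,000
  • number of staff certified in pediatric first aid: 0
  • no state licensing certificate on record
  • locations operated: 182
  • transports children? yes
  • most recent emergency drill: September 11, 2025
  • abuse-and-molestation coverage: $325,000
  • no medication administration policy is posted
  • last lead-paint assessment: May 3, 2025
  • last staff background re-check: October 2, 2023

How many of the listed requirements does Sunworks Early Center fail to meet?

9

1. playground equipment inspection 45 days ago vs limit 30 → not met
2. state licensing certificate absent → not met
3. staff background re-check 743 days ago vs limit 540 → not met
4. abuse-and-molestation coverage $325,000 < $400,000 → not met
5. emergency drill 33 days ago vs limit 30 → not met
6. general liability coverage $1,900,000 < $1,925,000 → not met
7. condition 'serves infants under 12 months' holds; lead-paint assessment 164 days ago vs limit 120 → not met
8. condition 'transports children' holds; medication administration policy absent → not met
9. staff certified in pediatric first aid 0 < 3 → not met
Not met: 9 of 9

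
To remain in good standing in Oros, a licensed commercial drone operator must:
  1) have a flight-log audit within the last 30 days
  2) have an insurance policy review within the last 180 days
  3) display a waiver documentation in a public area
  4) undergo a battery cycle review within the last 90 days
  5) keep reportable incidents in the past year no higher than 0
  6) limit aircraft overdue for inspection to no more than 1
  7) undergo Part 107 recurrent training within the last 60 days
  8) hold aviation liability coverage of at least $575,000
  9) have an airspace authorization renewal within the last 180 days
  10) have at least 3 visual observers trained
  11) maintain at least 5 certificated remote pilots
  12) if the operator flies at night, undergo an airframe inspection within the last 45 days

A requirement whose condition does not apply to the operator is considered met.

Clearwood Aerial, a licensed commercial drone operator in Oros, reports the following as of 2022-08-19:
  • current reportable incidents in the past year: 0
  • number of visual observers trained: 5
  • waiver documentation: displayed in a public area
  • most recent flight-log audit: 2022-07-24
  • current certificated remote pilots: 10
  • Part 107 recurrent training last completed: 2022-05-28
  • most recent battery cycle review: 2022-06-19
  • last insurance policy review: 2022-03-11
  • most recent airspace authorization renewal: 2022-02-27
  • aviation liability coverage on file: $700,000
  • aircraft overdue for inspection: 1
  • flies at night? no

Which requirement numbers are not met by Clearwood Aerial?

1. flight-log audit 26 days ago vs limit 30 → met
2. insurance policy review 161 days ago vs limit 180 → met
3. waiver documentation present → met
4. battery cycle review 61 days ago vs limit 90 → met
5. reportable incidents in the past year 0 ≤ 0 → met
6. aircraft overdue for inspection 1 ≤ 1 → met
7. Part 107 recurrent training 83 days ago vs limit 60 → not met
8. aviation liability coverage $700,000 ≥ $575,000 → met
9. airspace authorization renewal 173 days ago vs limit 180 → met
10. visual observers trained 5 ≥ 3 → met
11. certificated remote pilots 10 ≥ 5 → met
12. condition 'flies at night' does not hold → requirement n/a → met
Not met: 7

7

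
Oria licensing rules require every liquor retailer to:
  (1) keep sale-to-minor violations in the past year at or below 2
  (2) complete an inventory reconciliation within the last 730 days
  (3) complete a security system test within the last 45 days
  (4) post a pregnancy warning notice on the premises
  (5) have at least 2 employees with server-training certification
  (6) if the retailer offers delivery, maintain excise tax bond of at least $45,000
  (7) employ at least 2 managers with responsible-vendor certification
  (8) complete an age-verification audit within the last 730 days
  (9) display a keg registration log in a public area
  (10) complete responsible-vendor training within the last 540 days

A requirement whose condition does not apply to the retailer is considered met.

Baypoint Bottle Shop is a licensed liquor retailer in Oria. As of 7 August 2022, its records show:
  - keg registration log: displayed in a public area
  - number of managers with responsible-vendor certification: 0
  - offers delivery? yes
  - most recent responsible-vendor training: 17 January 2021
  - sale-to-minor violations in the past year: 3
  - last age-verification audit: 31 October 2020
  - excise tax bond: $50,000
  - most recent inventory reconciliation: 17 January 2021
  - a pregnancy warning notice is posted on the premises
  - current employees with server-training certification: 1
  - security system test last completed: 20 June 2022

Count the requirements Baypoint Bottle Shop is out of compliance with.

5

1. sale-to-minor violations in the past year 3 > 2 → not met
2. inventory reconciliation 567 days ago vs limit 730 → met
3. security system test 48 days ago vs limit 45 → not met
4. pregnancy warning notice present → met
5. employees with server-training certification 1 < 2 → not met
6. condition 'offers delivery' holds; excise tax bond $50,000 ≥ $45,000 → met
7. managers with responsible-vendor certification 0 < 2 → not met
8. age-verification audit 645 days ago vs limit 730 → met
9. keg registration log present → met
10. responsible-vendor training 567 days ago vs limit 540 → not met
Not met: 5 of 10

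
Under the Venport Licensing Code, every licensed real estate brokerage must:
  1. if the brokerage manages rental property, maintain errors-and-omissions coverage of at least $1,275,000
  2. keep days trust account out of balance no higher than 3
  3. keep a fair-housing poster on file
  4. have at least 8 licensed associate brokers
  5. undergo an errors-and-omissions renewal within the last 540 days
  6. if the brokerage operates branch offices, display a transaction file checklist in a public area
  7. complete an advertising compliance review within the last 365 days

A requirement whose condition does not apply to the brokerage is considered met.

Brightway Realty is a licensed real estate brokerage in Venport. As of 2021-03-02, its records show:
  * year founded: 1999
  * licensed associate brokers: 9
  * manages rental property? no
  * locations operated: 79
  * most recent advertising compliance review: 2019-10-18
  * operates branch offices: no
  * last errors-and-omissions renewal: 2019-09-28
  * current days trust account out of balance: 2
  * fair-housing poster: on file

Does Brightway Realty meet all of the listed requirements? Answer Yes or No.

No

1. condition 'manages rental property' does not hold → requirement n/a → met
2. days trust account out of balance 2 ≤ 3 → met
3. fair-housing poster present → met
4. licensed associate brokers 9 ≥ 8 → met
5. errors-and-omissions renewal 521 days ago vs limit 540 → met
6. condition 'operates branch offices' does not hold → requirement n/a → met
7. advertising compliance review 501 days ago vs limit 365 → not met
Not met: 7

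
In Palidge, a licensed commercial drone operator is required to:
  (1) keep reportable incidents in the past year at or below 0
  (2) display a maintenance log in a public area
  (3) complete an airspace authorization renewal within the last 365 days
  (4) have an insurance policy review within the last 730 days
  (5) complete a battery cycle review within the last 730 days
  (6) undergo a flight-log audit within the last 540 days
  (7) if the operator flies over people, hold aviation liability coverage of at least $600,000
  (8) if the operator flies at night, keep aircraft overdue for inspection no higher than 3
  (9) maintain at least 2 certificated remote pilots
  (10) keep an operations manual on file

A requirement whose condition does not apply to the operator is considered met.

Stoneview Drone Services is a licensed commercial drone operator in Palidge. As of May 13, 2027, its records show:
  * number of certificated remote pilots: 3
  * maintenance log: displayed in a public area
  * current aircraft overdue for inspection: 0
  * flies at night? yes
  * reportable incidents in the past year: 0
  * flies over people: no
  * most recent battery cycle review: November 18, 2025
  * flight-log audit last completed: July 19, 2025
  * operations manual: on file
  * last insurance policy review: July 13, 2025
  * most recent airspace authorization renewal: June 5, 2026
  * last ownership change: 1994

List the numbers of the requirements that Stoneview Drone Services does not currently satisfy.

1. reportable incidents in the past year 0 ≤ 0 → met
2. maintenance log present → met
3. airspace authorization renewal 342 days ago vs limit 365 → met
4. insurance policy review 669 days ago vs limit 730 → met
5. battery cycle review 541 days ago vs limit 730 → met
6. flight-log audit 663 days ago vs limit 540 → not met
7. condition 'flies over people' does not hold → requirement n/a → met
8. condition 'flies at night' holds; aircraft overdue for inspection 0 ≤ 3 → met
9. certificated remote pilots 3 ≥ 2 → met
10. operations manual present → met
Not met: 6

6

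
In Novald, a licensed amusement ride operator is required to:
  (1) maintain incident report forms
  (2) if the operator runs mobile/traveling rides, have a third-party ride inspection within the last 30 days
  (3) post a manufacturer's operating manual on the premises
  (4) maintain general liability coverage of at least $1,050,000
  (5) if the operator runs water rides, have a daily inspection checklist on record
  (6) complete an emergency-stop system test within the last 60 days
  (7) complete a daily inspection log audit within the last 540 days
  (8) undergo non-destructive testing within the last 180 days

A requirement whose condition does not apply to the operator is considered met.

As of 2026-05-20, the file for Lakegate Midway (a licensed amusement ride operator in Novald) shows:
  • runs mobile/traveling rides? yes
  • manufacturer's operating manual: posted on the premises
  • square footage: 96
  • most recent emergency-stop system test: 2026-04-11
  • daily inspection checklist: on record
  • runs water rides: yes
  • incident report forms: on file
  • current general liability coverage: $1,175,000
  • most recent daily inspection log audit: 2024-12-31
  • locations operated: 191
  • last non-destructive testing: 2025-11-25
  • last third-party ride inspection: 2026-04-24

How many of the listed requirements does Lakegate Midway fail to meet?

1. incident report forms present → met
2. condition 'runs mobile/traveling rides' holds; third-party ride inspection 26 days ago vs limit 30 → met
3. manufacturer's operating manual present → met
4. general liability coverage $1,175,000 ≥ $1,050,000 → met
5. condition 'runs water rides' holds; daily inspection checklist present → met
6. emergency-stop system test 39 days ago vs limit 60 → met
7. daily inspection log audit 505 days ago vs limit 540 → met
8. non-destructive testing 176 days ago vs limit 180 → met
Not met: 0 of 8

0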